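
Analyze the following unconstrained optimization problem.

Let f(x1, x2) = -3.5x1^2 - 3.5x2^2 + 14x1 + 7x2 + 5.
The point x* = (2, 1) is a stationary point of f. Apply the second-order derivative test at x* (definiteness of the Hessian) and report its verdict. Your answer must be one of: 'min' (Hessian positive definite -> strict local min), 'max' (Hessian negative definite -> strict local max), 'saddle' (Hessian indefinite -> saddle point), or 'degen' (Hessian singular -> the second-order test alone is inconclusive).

Compute the Hessian H = grad^2 f:
  H = [[-7, 0], [0, -7]]
Verify stationarity: grad f(x*) = H x* + g = (0, 0).
Eigenvalues of H: -7, -7.
Both eigenvalues < 0, so H is negative definite -> x* is a strict local max.

max


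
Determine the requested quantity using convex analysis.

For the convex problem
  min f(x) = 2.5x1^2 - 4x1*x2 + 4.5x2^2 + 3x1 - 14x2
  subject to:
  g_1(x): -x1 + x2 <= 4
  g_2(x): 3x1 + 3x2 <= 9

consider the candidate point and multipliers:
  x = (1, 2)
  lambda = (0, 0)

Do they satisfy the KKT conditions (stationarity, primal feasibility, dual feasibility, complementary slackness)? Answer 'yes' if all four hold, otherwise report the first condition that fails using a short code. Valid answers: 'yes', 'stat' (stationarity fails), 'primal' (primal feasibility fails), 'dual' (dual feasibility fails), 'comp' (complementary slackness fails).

Gradient of f: grad f(x) = Q x + c = (0, 0)
Constraint values g_i(x) = a_i^T x - b_i:
  g_1((1, 2)) = -3
  g_2((1, 2)) = 0
Stationarity residual: grad f(x) + sum_i lambda_i a_i = (0, 0)
  -> stationarity OK
Primal feasibility (all g_i <= 0): OK
Dual feasibility (all lambda_i >= 0): OK
Complementary slackness (lambda_i * g_i(x) = 0 for all i): OK

Verdict: yes, KKT holds.

yes


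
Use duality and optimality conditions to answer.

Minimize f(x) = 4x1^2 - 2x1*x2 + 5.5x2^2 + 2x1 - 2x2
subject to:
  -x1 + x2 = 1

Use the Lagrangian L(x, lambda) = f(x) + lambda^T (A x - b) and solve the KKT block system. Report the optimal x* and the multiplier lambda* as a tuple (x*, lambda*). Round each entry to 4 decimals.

Form the Lagrangian:
  L(x, lambda) = (1/2) x^T Q x + c^T x + lambda^T (A x - b)
Stationarity (grad_x L = 0): Q x + c + A^T lambda = 0.
Primal feasibility: A x = b.

This gives the KKT block system:
  [ Q   A^T ] [ x     ]   [-c ]
  [ A    0  ] [ lambda ] = [ b ]

Solving the linear system:
  x*      = (-0.6, 0.4)
  lambda* = (-3.6)
  f(x*)   = 0.8

x* = (-0.6, 0.4), lambda* = (-3.6)


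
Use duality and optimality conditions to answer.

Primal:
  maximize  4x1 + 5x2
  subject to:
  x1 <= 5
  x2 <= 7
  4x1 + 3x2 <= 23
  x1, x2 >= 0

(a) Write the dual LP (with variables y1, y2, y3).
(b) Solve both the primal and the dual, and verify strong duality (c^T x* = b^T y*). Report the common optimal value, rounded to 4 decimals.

The standard primal-dual pair for 'max c^T x s.t. A x <= b, x >= 0' is:
  Dual:  min b^T y  s.t.  A^T y >= c,  y >= 0.

So the dual LP is:
  minimize  5y1 + 7y2 + 23y3
  subject to:
    y1 + 4y3 >= 4
    y2 + 3y3 >= 5
    y1, y2, y3 >= 0

Solving the primal: x* = (0.5, 7).
  primal value c^T x* = 37.
Solving the dual: y* = (0, 2, 1).
  dual value b^T y* = 37.
Strong duality: c^T x* = b^T y*. Confirmed.

37


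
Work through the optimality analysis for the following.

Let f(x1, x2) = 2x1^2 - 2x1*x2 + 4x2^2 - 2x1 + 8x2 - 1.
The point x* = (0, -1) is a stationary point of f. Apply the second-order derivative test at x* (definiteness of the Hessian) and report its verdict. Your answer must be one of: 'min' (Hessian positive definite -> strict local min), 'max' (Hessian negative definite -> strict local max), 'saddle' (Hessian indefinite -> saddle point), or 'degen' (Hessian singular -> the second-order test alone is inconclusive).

Compute the Hessian H = grad^2 f:
  H = [[4, -2], [-2, 8]]
Verify stationarity: grad f(x*) = H x* + g = (0, 0).
Eigenvalues of H: 3.1716, 8.8284.
Both eigenvalues > 0, so H is positive definite -> x* is a strict local min.

min


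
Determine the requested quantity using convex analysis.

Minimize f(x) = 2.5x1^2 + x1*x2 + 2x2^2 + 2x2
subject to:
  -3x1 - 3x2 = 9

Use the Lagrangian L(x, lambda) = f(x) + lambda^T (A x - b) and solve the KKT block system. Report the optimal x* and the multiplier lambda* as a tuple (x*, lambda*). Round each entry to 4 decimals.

Form the Lagrangian:
  L(x, lambda) = (1/2) x^T Q x + c^T x + lambda^T (A x - b)
Stationarity (grad_x L = 0): Q x + c + A^T lambda = 0.
Primal feasibility: A x = b.

This gives the KKT block system:
  [ Q   A^T ] [ x     ]   [-c ]
  [ A    0  ] [ lambda ] = [ b ]

Solving the linear system:
  x*      = (-1, -2)
  lambda* = (-2.3333)
  f(x*)   = 8.5

x* = (-1, -2), lambda* = (-2.3333)


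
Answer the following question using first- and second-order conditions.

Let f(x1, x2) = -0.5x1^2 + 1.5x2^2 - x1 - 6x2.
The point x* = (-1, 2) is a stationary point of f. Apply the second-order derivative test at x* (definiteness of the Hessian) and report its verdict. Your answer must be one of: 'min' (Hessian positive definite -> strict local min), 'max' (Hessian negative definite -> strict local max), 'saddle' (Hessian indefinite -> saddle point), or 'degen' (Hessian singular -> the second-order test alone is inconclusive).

Compute the Hessian H = grad^2 f:
  H = [[-1, 0], [0, 3]]
Verify stationarity: grad f(x*) = H x* + g = (0, 0).
Eigenvalues of H: -1, 3.
Eigenvalues have mixed signs, so H is indefinite -> x* is a saddle point.

saddle


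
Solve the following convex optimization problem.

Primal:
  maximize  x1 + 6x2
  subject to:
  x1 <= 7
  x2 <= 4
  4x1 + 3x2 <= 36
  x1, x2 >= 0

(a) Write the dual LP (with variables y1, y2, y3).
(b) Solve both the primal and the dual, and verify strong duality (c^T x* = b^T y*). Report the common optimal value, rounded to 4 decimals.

The standard primal-dual pair for 'max c^T x s.t. A x <= b, x >= 0' is:
  Dual:  min b^T y  s.t.  A^T y >= c,  y >= 0.

So the dual LP is:
  minimize  7y1 + 4y2 + 36y3
  subject to:
    y1 + 4y3 >= 1
    y2 + 3y3 >= 6
    y1, y2, y3 >= 0

Solving the primal: x* = (6, 4).
  primal value c^T x* = 30.
Solving the dual: y* = (0, 5.25, 0.25).
  dual value b^T y* = 30.
Strong duality: c^T x* = b^T y*. Confirmed.

30


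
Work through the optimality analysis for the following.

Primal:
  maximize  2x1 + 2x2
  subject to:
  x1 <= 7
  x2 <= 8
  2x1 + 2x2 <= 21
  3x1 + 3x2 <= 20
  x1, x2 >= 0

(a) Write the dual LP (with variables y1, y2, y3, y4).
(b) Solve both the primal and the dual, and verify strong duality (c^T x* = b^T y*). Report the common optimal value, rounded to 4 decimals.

The standard primal-dual pair for 'max c^T x s.t. A x <= b, x >= 0' is:
  Dual:  min b^T y  s.t.  A^T y >= c,  y >= 0.

So the dual LP is:
  minimize  7y1 + 8y2 + 21y3 + 20y4
  subject to:
    y1 + 2y3 + 3y4 >= 2
    y2 + 2y3 + 3y4 >= 2
    y1, y2, y3, y4 >= 0

Solving the primal: x* = (6.6667, 0).
  primal value c^T x* = 13.3333.
Solving the dual: y* = (0, 0, 0, 0.6667).
  dual value b^T y* = 13.3333.
Strong duality: c^T x* = b^T y*. Confirmed.

13.3333


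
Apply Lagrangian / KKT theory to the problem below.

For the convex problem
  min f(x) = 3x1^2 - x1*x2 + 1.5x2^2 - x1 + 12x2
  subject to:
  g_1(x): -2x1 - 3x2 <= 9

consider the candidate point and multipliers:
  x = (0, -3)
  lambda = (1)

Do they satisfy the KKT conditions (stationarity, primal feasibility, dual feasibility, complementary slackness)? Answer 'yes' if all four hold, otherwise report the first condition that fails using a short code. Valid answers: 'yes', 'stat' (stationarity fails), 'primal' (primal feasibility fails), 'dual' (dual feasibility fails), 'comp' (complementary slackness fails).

Gradient of f: grad f(x) = Q x + c = (2, 3)
Constraint values g_i(x) = a_i^T x - b_i:
  g_1((0, -3)) = 0
Stationarity residual: grad f(x) + sum_i lambda_i a_i = (0, 0)
  -> stationarity OK
Primal feasibility (all g_i <= 0): OK
Dual feasibility (all lambda_i >= 0): OK
Complementary slackness (lambda_i * g_i(x) = 0 for all i): OK

Verdict: yes, KKT holds.

yes


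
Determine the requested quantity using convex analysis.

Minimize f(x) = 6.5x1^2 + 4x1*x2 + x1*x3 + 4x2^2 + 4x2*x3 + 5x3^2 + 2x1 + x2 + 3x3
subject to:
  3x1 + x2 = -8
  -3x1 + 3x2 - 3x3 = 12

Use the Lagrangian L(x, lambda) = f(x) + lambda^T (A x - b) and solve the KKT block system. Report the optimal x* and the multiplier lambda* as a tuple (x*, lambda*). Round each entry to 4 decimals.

Form the Lagrangian:
  L(x, lambda) = (1/2) x^T Q x + c^T x + lambda^T (A x - b)
Stationarity (grad_x L = 0): Q x + c + A^T lambda = 0.
Primal feasibility: A x = b.

This gives the KKT block system:
  [ Q   A^T ] [ x     ]   [-c ]
  [ A    0  ] [ lambda ] = [ b ]

Solving the linear system:
  x*      = (-2.8706, 0.6117, -0.5178)
  lambda* = (10.2621, -0.8673)
  f(x*)   = 42.911

x* = (-2.8706, 0.6117, -0.5178), lambda* = (10.2621, -0.8673)


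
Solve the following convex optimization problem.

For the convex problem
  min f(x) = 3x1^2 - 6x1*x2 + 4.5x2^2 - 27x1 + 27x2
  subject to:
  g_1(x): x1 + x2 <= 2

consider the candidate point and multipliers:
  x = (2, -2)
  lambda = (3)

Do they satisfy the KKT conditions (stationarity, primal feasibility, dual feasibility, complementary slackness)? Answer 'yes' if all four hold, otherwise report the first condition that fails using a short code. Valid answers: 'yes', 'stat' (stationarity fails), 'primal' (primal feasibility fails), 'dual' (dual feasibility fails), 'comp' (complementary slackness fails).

Gradient of f: grad f(x) = Q x + c = (-3, -3)
Constraint values g_i(x) = a_i^T x - b_i:
  g_1((2, -2)) = -2
Stationarity residual: grad f(x) + sum_i lambda_i a_i = (0, 0)
  -> stationarity OK
Primal feasibility (all g_i <= 0): OK
Dual feasibility (all lambda_i >= 0): OK
Complementary slackness (lambda_i * g_i(x) = 0 for all i): FAILS

Verdict: the first failing condition is complementary_slackness -> comp.

comp


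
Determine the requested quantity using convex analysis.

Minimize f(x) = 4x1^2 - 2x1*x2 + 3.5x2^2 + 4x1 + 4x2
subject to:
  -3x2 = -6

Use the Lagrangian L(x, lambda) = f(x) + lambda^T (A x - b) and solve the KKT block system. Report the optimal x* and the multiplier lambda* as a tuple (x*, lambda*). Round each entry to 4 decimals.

Form the Lagrangian:
  L(x, lambda) = (1/2) x^T Q x + c^T x + lambda^T (A x - b)
Stationarity (grad_x L = 0): Q x + c + A^T lambda = 0.
Primal feasibility: A x = b.

This gives the KKT block system:
  [ Q   A^T ] [ x     ]   [-c ]
  [ A    0  ] [ lambda ] = [ b ]

Solving the linear system:
  x*      = (0, 2)
  lambda* = (6)
  f(x*)   = 22

x* = (0, 2), lambda* = (6)


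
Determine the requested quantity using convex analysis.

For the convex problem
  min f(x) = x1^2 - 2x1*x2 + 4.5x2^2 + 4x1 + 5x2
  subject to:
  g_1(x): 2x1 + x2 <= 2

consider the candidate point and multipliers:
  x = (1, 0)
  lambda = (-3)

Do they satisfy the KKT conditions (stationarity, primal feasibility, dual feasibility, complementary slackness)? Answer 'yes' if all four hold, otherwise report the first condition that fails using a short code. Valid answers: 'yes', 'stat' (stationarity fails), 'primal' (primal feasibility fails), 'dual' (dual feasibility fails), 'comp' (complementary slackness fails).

Gradient of f: grad f(x) = Q x + c = (6, 3)
Constraint values g_i(x) = a_i^T x - b_i:
  g_1((1, 0)) = 0
Stationarity residual: grad f(x) + sum_i lambda_i a_i = (0, 0)
  -> stationarity OK
Primal feasibility (all g_i <= 0): OK
Dual feasibility (all lambda_i >= 0): FAILS
Complementary slackness (lambda_i * g_i(x) = 0 for all i): OK

Verdict: the first failing condition is dual_feasibility -> dual.

dual


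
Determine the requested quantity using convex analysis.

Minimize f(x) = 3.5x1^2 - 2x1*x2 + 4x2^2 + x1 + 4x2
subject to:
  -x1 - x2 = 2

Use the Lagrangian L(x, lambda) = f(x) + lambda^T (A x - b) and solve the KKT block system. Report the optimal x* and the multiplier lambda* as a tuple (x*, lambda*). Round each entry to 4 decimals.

Form the Lagrangian:
  L(x, lambda) = (1/2) x^T Q x + c^T x + lambda^T (A x - b)
Stationarity (grad_x L = 0): Q x + c + A^T lambda = 0.
Primal feasibility: A x = b.

This gives the KKT block system:
  [ Q   A^T ] [ x     ]   [-c ]
  [ A    0  ] [ lambda ] = [ b ]

Solving the linear system:
  x*      = (-0.8947, -1.1053)
  lambda* = (-3.0526)
  f(x*)   = 0.3947

x* = (-0.8947, -1.1053), lambda* = (-3.0526)


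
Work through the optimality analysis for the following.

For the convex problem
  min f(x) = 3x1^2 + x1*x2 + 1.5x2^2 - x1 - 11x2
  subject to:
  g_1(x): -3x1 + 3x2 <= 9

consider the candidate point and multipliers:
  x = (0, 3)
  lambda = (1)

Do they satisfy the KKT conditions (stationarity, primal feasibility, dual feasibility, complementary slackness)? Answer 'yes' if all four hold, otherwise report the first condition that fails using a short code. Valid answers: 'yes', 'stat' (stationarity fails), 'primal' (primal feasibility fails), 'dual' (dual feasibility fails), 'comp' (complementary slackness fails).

Gradient of f: grad f(x) = Q x + c = (2, -2)
Constraint values g_i(x) = a_i^T x - b_i:
  g_1((0, 3)) = 0
Stationarity residual: grad f(x) + sum_i lambda_i a_i = (-1, 1)
  -> stationarity FAILS
Primal feasibility (all g_i <= 0): OK
Dual feasibility (all lambda_i >= 0): OK
Complementary slackness (lambda_i * g_i(x) = 0 for all i): OK

Verdict: the first failing condition is stationarity -> stat.

stat


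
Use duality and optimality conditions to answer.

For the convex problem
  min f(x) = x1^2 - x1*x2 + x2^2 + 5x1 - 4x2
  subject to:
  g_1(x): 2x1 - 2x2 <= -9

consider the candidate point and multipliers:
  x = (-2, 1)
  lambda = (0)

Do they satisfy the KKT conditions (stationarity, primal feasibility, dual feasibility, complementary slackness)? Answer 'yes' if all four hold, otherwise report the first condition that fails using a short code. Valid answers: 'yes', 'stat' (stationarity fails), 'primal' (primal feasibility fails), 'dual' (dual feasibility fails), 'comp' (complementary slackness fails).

Gradient of f: grad f(x) = Q x + c = (0, 0)
Constraint values g_i(x) = a_i^T x - b_i:
  g_1((-2, 1)) = 3
Stationarity residual: grad f(x) + sum_i lambda_i a_i = (0, 0)
  -> stationarity OK
Primal feasibility (all g_i <= 0): FAILS
Dual feasibility (all lambda_i >= 0): OK
Complementary slackness (lambda_i * g_i(x) = 0 for all i): OK

Verdict: the first failing condition is primal_feasibility -> primal.

primal


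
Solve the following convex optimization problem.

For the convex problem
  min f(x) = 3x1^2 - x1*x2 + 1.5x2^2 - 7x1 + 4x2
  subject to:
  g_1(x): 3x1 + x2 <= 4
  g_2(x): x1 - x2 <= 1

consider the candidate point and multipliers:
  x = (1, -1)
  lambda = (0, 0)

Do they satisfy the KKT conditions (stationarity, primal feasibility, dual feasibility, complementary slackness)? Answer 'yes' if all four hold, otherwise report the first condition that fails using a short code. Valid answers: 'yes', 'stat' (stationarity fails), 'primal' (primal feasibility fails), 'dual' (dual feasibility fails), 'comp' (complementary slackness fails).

Gradient of f: grad f(x) = Q x + c = (0, 0)
Constraint values g_i(x) = a_i^T x - b_i:
  g_1((1, -1)) = -2
  g_2((1, -1)) = 1
Stationarity residual: grad f(x) + sum_i lambda_i a_i = (0, 0)
  -> stationarity OK
Primal feasibility (all g_i <= 0): FAILS
Dual feasibility (all lambda_i >= 0): OK
Complementary slackness (lambda_i * g_i(x) = 0 for all i): OK

Verdict: the first failing condition is primal_feasibility -> primal.

primal


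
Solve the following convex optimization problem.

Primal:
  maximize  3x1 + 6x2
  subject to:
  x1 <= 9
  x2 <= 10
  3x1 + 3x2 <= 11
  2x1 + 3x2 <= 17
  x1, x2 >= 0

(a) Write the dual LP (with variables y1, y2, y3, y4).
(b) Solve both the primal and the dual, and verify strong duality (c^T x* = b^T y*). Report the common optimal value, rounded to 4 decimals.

The standard primal-dual pair for 'max c^T x s.t. A x <= b, x >= 0' is:
  Dual:  min b^T y  s.t.  A^T y >= c,  y >= 0.

So the dual LP is:
  minimize  9y1 + 10y2 + 11y3 + 17y4
  subject to:
    y1 + 3y3 + 2y4 >= 3
    y2 + 3y3 + 3y4 >= 6
    y1, y2, y3, y4 >= 0

Solving the primal: x* = (0, 3.6667).
  primal value c^T x* = 22.
Solving the dual: y* = (0, 0, 2, 0).
  dual value b^T y* = 22.
Strong duality: c^T x* = b^T y*. Confirmed.

22


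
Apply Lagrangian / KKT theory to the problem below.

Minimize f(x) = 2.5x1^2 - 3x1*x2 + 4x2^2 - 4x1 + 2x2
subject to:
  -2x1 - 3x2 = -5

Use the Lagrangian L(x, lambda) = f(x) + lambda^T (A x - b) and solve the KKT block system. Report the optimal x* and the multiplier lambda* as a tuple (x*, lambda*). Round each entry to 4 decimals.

Form the Lagrangian:
  L(x, lambda) = (1/2) x^T Q x + c^T x + lambda^T (A x - b)
Stationarity (grad_x L = 0): Q x + c + A^T lambda = 0.
Primal feasibility: A x = b.

This gives the KKT block system:
  [ Q   A^T ] [ x     ]   [-c ]
  [ A    0  ] [ lambda ] = [ b ]

Solving the linear system:
  x*      = (1.531, 0.646)
  lambda* = (0.8584)
  f(x*)   = -0.2699

x* = (1.531, 0.646), lambda* = (0.8584)


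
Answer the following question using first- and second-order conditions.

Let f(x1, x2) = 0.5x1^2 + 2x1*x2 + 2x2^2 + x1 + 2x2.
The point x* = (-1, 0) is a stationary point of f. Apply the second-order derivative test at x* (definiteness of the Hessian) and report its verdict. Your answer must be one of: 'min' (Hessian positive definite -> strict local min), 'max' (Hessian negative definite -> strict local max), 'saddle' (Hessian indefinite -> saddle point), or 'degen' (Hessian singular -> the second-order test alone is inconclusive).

Compute the Hessian H = grad^2 f:
  H = [[1, 2], [2, 4]]
Verify stationarity: grad f(x*) = H x* + g = (0, 0).
Eigenvalues of H: 0, 5.
H has a zero eigenvalue (singular; positive semidefinite but not definite), so H is neither positive definite, negative definite, nor indefinite. The second-order test alone is inconclusive -> degen.
(Indeed, f is constant along the null direction of H through x*, so x* is not a strict local extremum.)

degen


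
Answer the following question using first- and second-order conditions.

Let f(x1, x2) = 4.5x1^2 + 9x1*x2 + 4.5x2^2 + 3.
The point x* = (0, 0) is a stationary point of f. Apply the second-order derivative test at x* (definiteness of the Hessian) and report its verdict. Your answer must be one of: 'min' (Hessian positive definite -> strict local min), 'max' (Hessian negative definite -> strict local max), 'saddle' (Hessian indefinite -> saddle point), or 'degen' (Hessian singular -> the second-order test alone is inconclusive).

Compute the Hessian H = grad^2 f:
  H = [[9, 9], [9, 9]]
Verify stationarity: grad f(x*) = H x* + g = (0, 0).
Eigenvalues of H: 0, 18.
H has a zero eigenvalue (singular; positive semidefinite but not definite), so H is neither positive definite, negative definite, nor indefinite. The second-order test alone is inconclusive -> degen.
(Indeed, f is constant along the null direction of H through x*, so x* is not a strict local extremum.)

degen


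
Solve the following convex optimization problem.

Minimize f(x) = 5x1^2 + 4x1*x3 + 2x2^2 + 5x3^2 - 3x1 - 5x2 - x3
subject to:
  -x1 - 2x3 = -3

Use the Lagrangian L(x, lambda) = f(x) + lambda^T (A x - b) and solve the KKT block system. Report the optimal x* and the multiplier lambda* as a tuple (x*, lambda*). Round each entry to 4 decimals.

Form the Lagrangian:
  L(x, lambda) = (1/2) x^T Q x + c^T x + lambda^T (A x - b)
Stationarity (grad_x L = 0): Q x + c + A^T lambda = 0.
Primal feasibility: A x = b.

This gives the KKT block system:
  [ Q   A^T ] [ x     ]   [-c ]
  [ A    0  ] [ lambda ] = [ b ]

Solving the linear system:
  x*      = (0.4706, 1.25, 1.2647)
  lambda* = (6.7647)
  f(x*)   = 5.6838

x* = (0.4706, 1.25, 1.2647), lambda* = (6.7647)


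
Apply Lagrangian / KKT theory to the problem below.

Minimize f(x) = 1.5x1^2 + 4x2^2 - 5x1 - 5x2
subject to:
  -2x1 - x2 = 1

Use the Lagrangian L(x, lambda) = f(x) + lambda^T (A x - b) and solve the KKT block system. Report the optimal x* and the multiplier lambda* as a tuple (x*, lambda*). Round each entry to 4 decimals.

Form the Lagrangian:
  L(x, lambda) = (1/2) x^T Q x + c^T x + lambda^T (A x - b)
Stationarity (grad_x L = 0): Q x + c + A^T lambda = 0.
Primal feasibility: A x = b.

This gives the KKT block system:
  [ Q   A^T ] [ x     ]   [-c ]
  [ A    0  ] [ lambda ] = [ b ]

Solving the linear system:
  x*      = (-0.6, 0.2)
  lambda* = (-3.4)
  f(x*)   = 2.7

x* = (-0.6, 0.2), lambda* = (-3.4)


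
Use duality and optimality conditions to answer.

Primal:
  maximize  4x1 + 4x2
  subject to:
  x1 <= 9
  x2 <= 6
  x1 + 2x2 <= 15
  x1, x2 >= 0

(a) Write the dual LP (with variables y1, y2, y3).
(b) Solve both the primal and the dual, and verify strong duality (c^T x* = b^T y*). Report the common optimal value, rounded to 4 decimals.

The standard primal-dual pair for 'max c^T x s.t. A x <= b, x >= 0' is:
  Dual:  min b^T y  s.t.  A^T y >= c,  y >= 0.

So the dual LP is:
  minimize  9y1 + 6y2 + 15y3
  subject to:
    y1 + y3 >= 4
    y2 + 2y3 >= 4
    y1, y2, y3 >= 0

Solving the primal: x* = (9, 3).
  primal value c^T x* = 48.
Solving the dual: y* = (2, 0, 2).
  dual value b^T y* = 48.
Strong duality: c^T x* = b^T y*. Confirmed.

48


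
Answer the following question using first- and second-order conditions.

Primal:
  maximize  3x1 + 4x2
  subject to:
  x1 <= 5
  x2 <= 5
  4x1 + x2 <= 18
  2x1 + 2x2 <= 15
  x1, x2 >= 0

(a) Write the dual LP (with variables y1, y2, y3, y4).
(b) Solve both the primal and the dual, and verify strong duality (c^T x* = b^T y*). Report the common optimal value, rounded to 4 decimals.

The standard primal-dual pair for 'max c^T x s.t. A x <= b, x >= 0' is:
  Dual:  min b^T y  s.t.  A^T y >= c,  y >= 0.

So the dual LP is:
  minimize  5y1 + 5y2 + 18y3 + 15y4
  subject to:
    y1 + 4y3 + 2y4 >= 3
    y2 + y3 + 2y4 >= 4
    y1, y2, y3, y4 >= 0

Solving the primal: x* = (2.5, 5).
  primal value c^T x* = 27.5.
Solving the dual: y* = (0, 1, 0, 1.5).
  dual value b^T y* = 27.5.
Strong duality: c^T x* = b^T y*. Confirmed.

27.5


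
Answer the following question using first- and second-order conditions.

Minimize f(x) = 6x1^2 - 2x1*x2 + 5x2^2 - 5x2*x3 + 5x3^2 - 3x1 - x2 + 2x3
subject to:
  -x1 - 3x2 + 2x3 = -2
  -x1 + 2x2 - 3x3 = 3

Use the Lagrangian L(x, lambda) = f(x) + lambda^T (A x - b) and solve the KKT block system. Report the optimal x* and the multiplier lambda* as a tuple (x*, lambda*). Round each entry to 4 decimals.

Form the Lagrangian:
  L(x, lambda) = (1/2) x^T Q x + c^T x + lambda^T (A x - b)
Stationarity (grad_x L = 0): Q x + c + A^T lambda = 0.
Primal feasibility: A x = b.

This gives the KKT block system:
  [ Q   A^T ] [ x     ]   [-c ]
  [ A    0  ] [ lambda ] = [ b ]

Solving the linear system:
  x*      = (-0.0385, 0.0385, -0.9615)
  lambda* = (-0.5615, -2.9769)
  f(x*)   = 2.9808

x* = (-0.0385, 0.0385, -0.9615), lambda* = (-0.5615, -2.9769)


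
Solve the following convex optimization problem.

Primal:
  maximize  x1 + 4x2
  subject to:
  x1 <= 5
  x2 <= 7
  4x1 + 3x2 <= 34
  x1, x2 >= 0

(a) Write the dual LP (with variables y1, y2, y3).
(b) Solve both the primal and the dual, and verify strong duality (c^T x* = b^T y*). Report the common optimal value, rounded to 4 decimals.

The standard primal-dual pair for 'max c^T x s.t. A x <= b, x >= 0' is:
  Dual:  min b^T y  s.t.  A^T y >= c,  y >= 0.

So the dual LP is:
  minimize  5y1 + 7y2 + 34y3
  subject to:
    y1 + 4y3 >= 1
    y2 + 3y3 >= 4
    y1, y2, y3 >= 0

Solving the primal: x* = (3.25, 7).
  primal value c^T x* = 31.25.
Solving the dual: y* = (0, 3.25, 0.25).
  dual value b^T y* = 31.25.
Strong duality: c^T x* = b^T y*. Confirmed.

31.25


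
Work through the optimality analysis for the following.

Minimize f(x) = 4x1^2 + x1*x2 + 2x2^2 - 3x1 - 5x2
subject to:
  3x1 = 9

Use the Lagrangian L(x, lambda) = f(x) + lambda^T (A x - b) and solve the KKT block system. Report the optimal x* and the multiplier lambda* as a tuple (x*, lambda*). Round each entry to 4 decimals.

Form the Lagrangian:
  L(x, lambda) = (1/2) x^T Q x + c^T x + lambda^T (A x - b)
Stationarity (grad_x L = 0): Q x + c + A^T lambda = 0.
Primal feasibility: A x = b.

This gives the KKT block system:
  [ Q   A^T ] [ x     ]   [-c ]
  [ A    0  ] [ lambda ] = [ b ]

Solving the linear system:
  x*      = (3, 0.5)
  lambda* = (-7.1667)
  f(x*)   = 26.5

x* = (3, 0.5), lambda* = (-7.1667)


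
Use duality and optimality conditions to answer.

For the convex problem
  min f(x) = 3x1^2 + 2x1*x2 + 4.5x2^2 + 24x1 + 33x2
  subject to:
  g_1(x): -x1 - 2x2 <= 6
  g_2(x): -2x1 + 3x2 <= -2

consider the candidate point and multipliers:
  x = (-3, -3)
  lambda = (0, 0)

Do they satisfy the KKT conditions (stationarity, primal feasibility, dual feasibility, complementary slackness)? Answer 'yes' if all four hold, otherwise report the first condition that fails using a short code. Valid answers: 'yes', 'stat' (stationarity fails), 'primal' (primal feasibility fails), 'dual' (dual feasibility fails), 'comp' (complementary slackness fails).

Gradient of f: grad f(x) = Q x + c = (0, 0)
Constraint values g_i(x) = a_i^T x - b_i:
  g_1((-3, -3)) = 3
  g_2((-3, -3)) = -1
Stationarity residual: grad f(x) + sum_i lambda_i a_i = (0, 0)
  -> stationarity OK
Primal feasibility (all g_i <= 0): FAILS
Dual feasibility (all lambda_i >= 0): OK
Complementary slackness (lambda_i * g_i(x) = 0 for all i): OK

Verdict: the first failing condition is primal_feasibility -> primal.

primal


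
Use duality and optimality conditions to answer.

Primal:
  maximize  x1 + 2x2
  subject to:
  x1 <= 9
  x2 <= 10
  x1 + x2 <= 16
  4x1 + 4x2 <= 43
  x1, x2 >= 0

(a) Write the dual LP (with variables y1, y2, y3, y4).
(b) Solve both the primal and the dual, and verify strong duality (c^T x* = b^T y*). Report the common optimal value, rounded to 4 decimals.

The standard primal-dual pair for 'max c^T x s.t. A x <= b, x >= 0' is:
  Dual:  min b^T y  s.t.  A^T y >= c,  y >= 0.

So the dual LP is:
  minimize  9y1 + 10y2 + 16y3 + 43y4
  subject to:
    y1 + y3 + 4y4 >= 1
    y2 + y3 + 4y4 >= 2
    y1, y2, y3, y4 >= 0

Solving the primal: x* = (0.75, 10).
  primal value c^T x* = 20.75.
Solving the dual: y* = (0, 1, 0, 0.25).
  dual value b^T y* = 20.75.
Strong duality: c^T x* = b^T y*. Confirmed.

20.75


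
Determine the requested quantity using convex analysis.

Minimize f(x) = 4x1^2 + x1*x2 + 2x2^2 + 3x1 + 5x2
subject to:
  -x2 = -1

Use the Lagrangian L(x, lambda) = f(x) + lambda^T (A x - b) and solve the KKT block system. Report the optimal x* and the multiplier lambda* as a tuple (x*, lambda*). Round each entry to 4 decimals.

Form the Lagrangian:
  L(x, lambda) = (1/2) x^T Q x + c^T x + lambda^T (A x - b)
Stationarity (grad_x L = 0): Q x + c + A^T lambda = 0.
Primal feasibility: A x = b.

This gives the KKT block system:
  [ Q   A^T ] [ x     ]   [-c ]
  [ A    0  ] [ lambda ] = [ b ]

Solving the linear system:
  x*      = (-0.5, 1)
  lambda* = (8.5)
  f(x*)   = 6

x* = (-0.5, 1), lambda* = (8.5)


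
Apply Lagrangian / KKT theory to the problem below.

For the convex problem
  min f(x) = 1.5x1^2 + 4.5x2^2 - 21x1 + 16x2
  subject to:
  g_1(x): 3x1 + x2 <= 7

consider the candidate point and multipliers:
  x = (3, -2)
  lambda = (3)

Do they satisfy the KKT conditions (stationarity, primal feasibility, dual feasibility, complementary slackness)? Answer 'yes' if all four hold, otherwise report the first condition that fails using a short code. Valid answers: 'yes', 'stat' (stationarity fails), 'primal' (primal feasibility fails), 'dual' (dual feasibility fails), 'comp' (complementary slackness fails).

Gradient of f: grad f(x) = Q x + c = (-12, -2)
Constraint values g_i(x) = a_i^T x - b_i:
  g_1((3, -2)) = 0
Stationarity residual: grad f(x) + sum_i lambda_i a_i = (-3, 1)
  -> stationarity FAILS
Primal feasibility (all g_i <= 0): OK
Dual feasibility (all lambda_i >= 0): OK
Complementary slackness (lambda_i * g_i(x) = 0 for all i): OK

Verdict: the first failing condition is stationarity -> stat.

stat


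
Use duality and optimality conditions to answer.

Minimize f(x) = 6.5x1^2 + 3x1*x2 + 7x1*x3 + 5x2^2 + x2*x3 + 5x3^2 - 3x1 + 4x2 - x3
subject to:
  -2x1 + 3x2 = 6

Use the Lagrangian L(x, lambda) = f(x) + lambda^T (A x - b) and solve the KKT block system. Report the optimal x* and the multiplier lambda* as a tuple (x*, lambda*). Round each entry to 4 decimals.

Form the Lagrangian:
  L(x, lambda) = (1/2) x^T Q x + c^T x + lambda^T (A x - b)
Stationarity (grad_x L = 0): Q x + c + A^T lambda = 0.
Primal feasibility: A x = b.

This gives the KKT block system:
  [ Q   A^T ] [ x     ]   [-c ]
  [ A    0  ] [ lambda ] = [ b ]

Solving the linear system:
  x*      = (-1.1713, 1.2191, 0.798)
  lambda* = (-4.4918)
  f(x*)   = 17.2716

x* = (-1.1713, 1.2191, 0.798), lambda* = (-4.4918)


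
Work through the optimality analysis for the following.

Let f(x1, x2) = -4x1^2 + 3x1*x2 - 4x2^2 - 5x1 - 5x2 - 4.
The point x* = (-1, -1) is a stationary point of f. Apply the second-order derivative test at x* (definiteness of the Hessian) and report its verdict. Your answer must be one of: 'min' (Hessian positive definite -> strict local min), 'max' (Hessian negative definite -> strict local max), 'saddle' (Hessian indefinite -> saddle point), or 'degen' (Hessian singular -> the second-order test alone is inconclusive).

Compute the Hessian H = grad^2 f:
  H = [[-8, 3], [3, -8]]
Verify stationarity: grad f(x*) = H x* + g = (0, 0).
Eigenvalues of H: -11, -5.
Both eigenvalues < 0, so H is negative definite -> x* is a strict local max.

max


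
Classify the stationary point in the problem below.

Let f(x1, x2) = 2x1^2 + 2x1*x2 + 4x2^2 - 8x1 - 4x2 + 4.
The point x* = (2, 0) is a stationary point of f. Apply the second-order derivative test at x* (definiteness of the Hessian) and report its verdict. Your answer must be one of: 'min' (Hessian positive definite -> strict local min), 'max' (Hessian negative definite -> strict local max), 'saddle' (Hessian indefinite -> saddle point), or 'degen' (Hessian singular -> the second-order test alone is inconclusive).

Compute the Hessian H = grad^2 f:
  H = [[4, 2], [2, 8]]
Verify stationarity: grad f(x*) = H x* + g = (0, 0).
Eigenvalues of H: 3.1716, 8.8284.
Both eigenvalues > 0, so H is positive definite -> x* is a strict local min.

min


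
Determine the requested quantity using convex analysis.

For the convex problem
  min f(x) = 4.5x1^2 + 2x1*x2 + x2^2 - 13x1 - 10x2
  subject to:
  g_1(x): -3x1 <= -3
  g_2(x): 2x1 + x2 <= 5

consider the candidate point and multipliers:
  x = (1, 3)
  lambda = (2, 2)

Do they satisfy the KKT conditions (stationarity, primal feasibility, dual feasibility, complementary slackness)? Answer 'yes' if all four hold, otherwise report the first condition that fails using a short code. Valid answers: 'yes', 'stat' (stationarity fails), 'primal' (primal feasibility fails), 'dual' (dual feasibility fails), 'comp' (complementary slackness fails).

Gradient of f: grad f(x) = Q x + c = (2, -2)
Constraint values g_i(x) = a_i^T x - b_i:
  g_1((1, 3)) = 0
  g_2((1, 3)) = 0
Stationarity residual: grad f(x) + sum_i lambda_i a_i = (0, 0)
  -> stationarity OK
Primal feasibility (all g_i <= 0): OK
Dual feasibility (all lambda_i >= 0): OK
Complementary slackness (lambda_i * g_i(x) = 0 for all i): OK

Verdict: yes, KKT holds.

yes


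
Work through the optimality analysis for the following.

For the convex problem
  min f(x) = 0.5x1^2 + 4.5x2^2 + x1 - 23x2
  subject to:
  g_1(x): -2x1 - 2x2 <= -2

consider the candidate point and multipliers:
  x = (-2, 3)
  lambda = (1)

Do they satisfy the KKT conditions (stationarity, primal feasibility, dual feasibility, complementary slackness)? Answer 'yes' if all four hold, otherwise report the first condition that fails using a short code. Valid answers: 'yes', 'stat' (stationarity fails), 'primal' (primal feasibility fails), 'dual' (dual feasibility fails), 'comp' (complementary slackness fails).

Gradient of f: grad f(x) = Q x + c = (-1, 4)
Constraint values g_i(x) = a_i^T x - b_i:
  g_1((-2, 3)) = 0
Stationarity residual: grad f(x) + sum_i lambda_i a_i = (-3, 2)
  -> stationarity FAILS
Primal feasibility (all g_i <= 0): OK
Dual feasibility (all lambda_i >= 0): OK
Complementary slackness (lambda_i * g_i(x) = 0 for all i): OK

Verdict: the first failing condition is stationarity -> stat.

stat


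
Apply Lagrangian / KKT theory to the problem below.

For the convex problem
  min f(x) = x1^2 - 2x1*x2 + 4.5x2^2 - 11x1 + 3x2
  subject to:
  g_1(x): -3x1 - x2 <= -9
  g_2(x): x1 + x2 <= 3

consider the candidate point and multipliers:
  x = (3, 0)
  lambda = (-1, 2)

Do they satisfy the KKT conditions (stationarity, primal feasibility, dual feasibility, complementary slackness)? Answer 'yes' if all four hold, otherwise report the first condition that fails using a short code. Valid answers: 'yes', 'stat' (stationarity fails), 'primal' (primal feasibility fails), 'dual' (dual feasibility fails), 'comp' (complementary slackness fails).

Gradient of f: grad f(x) = Q x + c = (-5, -3)
Constraint values g_i(x) = a_i^T x - b_i:
  g_1((3, 0)) = 0
  g_2((3, 0)) = 0
Stationarity residual: grad f(x) + sum_i lambda_i a_i = (0, 0)
  -> stationarity OK
Primal feasibility (all g_i <= 0): OK
Dual feasibility (all lambda_i >= 0): FAILS
Complementary slackness (lambda_i * g_i(x) = 0 for all i): OK

Verdict: the first failing condition is dual_feasibility -> dual.

dual


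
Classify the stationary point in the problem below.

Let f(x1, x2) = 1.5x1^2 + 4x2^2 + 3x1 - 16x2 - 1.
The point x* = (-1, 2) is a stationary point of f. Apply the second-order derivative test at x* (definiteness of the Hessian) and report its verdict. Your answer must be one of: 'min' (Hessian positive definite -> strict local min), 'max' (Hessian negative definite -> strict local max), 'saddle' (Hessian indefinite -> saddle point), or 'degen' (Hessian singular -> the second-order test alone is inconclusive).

Compute the Hessian H = grad^2 f:
  H = [[3, 0], [0, 8]]
Verify stationarity: grad f(x*) = H x* + g = (0, 0).
Eigenvalues of H: 3, 8.
Both eigenvalues > 0, so H is positive definite -> x* is a strict local min.

min


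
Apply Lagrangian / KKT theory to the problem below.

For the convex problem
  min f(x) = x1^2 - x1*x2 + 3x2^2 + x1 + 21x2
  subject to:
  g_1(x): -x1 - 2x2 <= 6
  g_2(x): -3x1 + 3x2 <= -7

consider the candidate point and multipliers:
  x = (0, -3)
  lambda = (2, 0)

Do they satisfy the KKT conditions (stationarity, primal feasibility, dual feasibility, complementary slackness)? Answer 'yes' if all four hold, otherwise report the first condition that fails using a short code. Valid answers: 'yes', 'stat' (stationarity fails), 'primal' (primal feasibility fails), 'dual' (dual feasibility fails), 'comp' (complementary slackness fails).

Gradient of f: grad f(x) = Q x + c = (4, 3)
Constraint values g_i(x) = a_i^T x - b_i:
  g_1((0, -3)) = 0
  g_2((0, -3)) = -2
Stationarity residual: grad f(x) + sum_i lambda_i a_i = (2, -1)
  -> stationarity FAILS
Primal feasibility (all g_i <= 0): OK
Dual feasibility (all lambda_i >= 0): OK
Complementary slackness (lambda_i * g_i(x) = 0 for all i): OK

Verdict: the first failing condition is stationarity -> stat.

stat


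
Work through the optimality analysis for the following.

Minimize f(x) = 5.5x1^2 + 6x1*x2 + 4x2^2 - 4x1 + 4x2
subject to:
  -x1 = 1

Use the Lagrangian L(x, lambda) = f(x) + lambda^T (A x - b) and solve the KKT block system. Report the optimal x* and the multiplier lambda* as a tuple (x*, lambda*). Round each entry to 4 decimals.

Form the Lagrangian:
  L(x, lambda) = (1/2) x^T Q x + c^T x + lambda^T (A x - b)
Stationarity (grad_x L = 0): Q x + c + A^T lambda = 0.
Primal feasibility: A x = b.

This gives the KKT block system:
  [ Q   A^T ] [ x     ]   [-c ]
  [ A    0  ] [ lambda ] = [ b ]

Solving the linear system:
  x*      = (-1, 0.25)
  lambda* = (-13.5)
  f(x*)   = 9.25

x* = (-1, 0.25), lambda* = (-13.5)


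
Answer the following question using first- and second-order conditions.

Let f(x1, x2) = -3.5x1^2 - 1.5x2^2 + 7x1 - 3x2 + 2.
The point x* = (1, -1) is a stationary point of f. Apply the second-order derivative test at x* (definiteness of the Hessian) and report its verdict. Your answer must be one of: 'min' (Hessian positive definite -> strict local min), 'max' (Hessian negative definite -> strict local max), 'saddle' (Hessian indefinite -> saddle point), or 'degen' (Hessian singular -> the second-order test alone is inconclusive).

Compute the Hessian H = grad^2 f:
  H = [[-7, 0], [0, -3]]
Verify stationarity: grad f(x*) = H x* + g = (0, 0).
Eigenvalues of H: -7, -3.
Both eigenvalues < 0, so H is negative definite -> x* is a strict local max.

max


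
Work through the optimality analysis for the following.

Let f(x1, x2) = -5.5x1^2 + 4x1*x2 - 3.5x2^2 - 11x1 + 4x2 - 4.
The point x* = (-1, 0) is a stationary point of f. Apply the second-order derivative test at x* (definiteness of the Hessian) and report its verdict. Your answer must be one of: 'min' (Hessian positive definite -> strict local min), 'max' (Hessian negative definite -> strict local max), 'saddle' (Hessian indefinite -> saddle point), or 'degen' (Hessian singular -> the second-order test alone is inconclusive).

Compute the Hessian H = grad^2 f:
  H = [[-11, 4], [4, -7]]
Verify stationarity: grad f(x*) = H x* + g = (0, 0).
Eigenvalues of H: -13.4721, -4.5279.
Both eigenvalues < 0, so H is negative definite -> x* is a strict local max.

max


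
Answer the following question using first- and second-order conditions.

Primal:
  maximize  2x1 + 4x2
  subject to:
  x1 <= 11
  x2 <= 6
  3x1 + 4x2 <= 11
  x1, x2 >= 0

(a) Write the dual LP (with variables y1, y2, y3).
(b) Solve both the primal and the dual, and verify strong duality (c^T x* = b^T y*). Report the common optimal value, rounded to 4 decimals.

The standard primal-dual pair for 'max c^T x s.t. A x <= b, x >= 0' is:
  Dual:  min b^T y  s.t.  A^T y >= c,  y >= 0.

So the dual LP is:
  minimize  11y1 + 6y2 + 11y3
  subject to:
    y1 + 3y3 >= 2
    y2 + 4y3 >= 4
    y1, y2, y3 >= 0

Solving the primal: x* = (0, 2.75).
  primal value c^T x* = 11.
Solving the dual: y* = (0, 0, 1).
  dual value b^T y* = 11.
Strong duality: c^T x* = b^T y*. Confirmed.

11


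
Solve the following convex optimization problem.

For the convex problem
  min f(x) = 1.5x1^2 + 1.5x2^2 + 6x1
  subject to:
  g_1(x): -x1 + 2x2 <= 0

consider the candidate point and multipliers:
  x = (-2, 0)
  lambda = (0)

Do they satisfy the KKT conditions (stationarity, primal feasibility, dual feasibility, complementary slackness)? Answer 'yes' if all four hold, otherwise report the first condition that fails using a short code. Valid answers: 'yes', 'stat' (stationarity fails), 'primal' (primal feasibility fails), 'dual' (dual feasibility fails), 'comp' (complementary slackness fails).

Gradient of f: grad f(x) = Q x + c = (0, 0)
Constraint values g_i(x) = a_i^T x - b_i:
  g_1((-2, 0)) = 2
Stationarity residual: grad f(x) + sum_i lambda_i a_i = (0, 0)
  -> stationarity OK
Primal feasibility (all g_i <= 0): FAILS
Dual feasibility (all lambda_i >= 0): OK
Complementary slackness (lambda_i * g_i(x) = 0 for all i): OK

Verdict: the first failing condition is primal_feasibility -> primal.

primal


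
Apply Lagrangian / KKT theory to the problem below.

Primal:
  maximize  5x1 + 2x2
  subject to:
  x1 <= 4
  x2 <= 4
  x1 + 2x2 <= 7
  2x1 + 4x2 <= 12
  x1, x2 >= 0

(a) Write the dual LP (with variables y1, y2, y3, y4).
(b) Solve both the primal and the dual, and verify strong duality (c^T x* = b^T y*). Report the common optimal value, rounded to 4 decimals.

The standard primal-dual pair for 'max c^T x s.t. A x <= b, x >= 0' is:
  Dual:  min b^T y  s.t.  A^T y >= c,  y >= 0.

So the dual LP is:
  minimize  4y1 + 4y2 + 7y3 + 12y4
  subject to:
    y1 + y3 + 2y4 >= 5
    y2 + 2y3 + 4y4 >= 2
    y1, y2, y3, y4 >= 0

Solving the primal: x* = (4, 1).
  primal value c^T x* = 22.
Solving the dual: y* = (4, 0, 0, 0.5).
  dual value b^T y* = 22.
Strong duality: c^T x* = b^T y*. Confirmed.

22


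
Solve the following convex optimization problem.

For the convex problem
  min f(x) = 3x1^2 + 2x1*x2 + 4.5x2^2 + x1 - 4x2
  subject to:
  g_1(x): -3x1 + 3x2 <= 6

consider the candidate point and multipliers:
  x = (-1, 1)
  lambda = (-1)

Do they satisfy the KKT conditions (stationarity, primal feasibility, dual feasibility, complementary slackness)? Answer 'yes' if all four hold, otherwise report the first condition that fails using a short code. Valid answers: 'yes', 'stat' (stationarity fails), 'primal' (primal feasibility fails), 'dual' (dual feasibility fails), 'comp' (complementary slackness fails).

Gradient of f: grad f(x) = Q x + c = (-3, 3)
Constraint values g_i(x) = a_i^T x - b_i:
  g_1((-1, 1)) = 0
Stationarity residual: grad f(x) + sum_i lambda_i a_i = (0, 0)
  -> stationarity OK
Primal feasibility (all g_i <= 0): OK
Dual feasibility (all lambda_i >= 0): FAILS
Complementary slackness (lambda_i * g_i(x) = 0 for all i): OK

Verdict: the first failing condition is dual_feasibility -> dual.

dual
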